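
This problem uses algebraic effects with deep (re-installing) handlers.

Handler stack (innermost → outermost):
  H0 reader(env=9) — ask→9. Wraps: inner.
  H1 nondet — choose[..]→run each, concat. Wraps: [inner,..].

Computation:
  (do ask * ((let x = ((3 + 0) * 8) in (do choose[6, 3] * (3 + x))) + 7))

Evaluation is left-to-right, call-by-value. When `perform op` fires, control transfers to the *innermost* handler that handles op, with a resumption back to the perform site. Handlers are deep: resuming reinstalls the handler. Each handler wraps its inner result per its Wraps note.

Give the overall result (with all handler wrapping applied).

Answer: [1521, 792]

Step-by-step:
ask @ H0 ⇒ 9
choose[6, 3] @ H1
  branch[0] choose=6:
    H0 returns 1521
    H1 returns [1521]
  branch[1] choose=3:
    H0 returns 792
    H1 returns [792]
= [1521, 792]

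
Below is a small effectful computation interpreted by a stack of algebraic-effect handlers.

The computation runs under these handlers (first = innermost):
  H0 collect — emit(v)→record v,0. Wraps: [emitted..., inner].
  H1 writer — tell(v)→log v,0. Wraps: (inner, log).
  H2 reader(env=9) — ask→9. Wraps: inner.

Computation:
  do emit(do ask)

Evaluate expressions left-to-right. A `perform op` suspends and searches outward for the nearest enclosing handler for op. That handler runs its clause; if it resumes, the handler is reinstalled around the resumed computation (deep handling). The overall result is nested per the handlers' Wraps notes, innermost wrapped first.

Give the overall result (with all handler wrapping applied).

Working:
ask @ H2 ⇒ 9
emit(9) @ H0 ⇒ out+=9
H0 returns [9, 0]
H1 returns ([9, 0], ())
H2 returns ([9, 0], ())
= ([9, 0], ())

Answer: ([9, 0], ())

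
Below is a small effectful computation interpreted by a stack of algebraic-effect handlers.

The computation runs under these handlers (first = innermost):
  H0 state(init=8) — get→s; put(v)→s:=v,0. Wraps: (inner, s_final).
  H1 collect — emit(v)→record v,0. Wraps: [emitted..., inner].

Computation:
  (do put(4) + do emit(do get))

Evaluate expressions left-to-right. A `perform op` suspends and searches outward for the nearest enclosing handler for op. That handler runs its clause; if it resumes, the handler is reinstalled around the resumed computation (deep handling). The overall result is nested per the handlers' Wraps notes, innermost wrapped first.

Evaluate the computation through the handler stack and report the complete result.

Answer: [4, (0, 4)]

Evaluation trace:
put(4) @ H0 ⇒ s:=4
get @ H0 ⇒ 4
emit(4) @ H1 ⇒ out+=4
H0 returns (0, 4)
H1 returns [4, (0, 4)]
= [4, (0, 4)]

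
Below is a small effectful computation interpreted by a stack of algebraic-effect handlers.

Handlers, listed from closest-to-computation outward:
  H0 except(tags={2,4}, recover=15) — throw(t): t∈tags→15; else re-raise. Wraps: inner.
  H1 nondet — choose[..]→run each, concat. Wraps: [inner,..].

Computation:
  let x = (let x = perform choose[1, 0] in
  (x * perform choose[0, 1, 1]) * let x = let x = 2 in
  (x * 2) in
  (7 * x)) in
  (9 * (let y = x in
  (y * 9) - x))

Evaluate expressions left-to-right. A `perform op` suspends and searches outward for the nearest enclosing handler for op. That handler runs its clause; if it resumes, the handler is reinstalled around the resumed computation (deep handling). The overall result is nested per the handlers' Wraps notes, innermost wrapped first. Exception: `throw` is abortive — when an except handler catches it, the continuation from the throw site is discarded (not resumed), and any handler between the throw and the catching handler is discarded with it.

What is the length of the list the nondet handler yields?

Answer: 6

Working:
choose[1, 0] @ H1
  branch[0] choose=1:
    choose[0, 1, 1] @ H1
      branch[0] choose=0:
        H0 returns 0
        H1 returns [0]
      branch[1] choose=1:
        H0 returns 2016
        H1 returns [2016]
      branch[2] choose=1:
        H0 returns 2016
        H1 returns [2016]
  branch[1] choose=0:
    choose[0, 1, 1] @ H1
      branch[0] choose=0:
        H0 returns 0
        H1 returns [0]
      branch[1] choose=1:
        H0 returns 0
        H1 returns [0]
      branch[2] choose=1:
        H0 returns 0
        H1 returns [0]
= [0, 2016, 2016, 0, 0, 0]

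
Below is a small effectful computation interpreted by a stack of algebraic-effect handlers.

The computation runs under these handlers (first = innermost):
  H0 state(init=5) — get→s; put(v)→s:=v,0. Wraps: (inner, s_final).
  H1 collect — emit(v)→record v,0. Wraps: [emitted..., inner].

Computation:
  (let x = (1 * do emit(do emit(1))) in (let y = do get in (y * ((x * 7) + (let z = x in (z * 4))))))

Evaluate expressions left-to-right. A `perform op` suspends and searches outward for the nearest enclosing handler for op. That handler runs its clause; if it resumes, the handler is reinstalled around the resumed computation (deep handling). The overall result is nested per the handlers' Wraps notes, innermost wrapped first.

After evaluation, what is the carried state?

Answer: 5

Working:
emit(1) @ H1 ⇒ out+=1
emit(0) @ H1 ⇒ out+=0
get @ H0 ⇒ 5
H0 returns (0, 5)
H1 returns [1, 0, (0, 5)]
= [1, 0, (0, 5)]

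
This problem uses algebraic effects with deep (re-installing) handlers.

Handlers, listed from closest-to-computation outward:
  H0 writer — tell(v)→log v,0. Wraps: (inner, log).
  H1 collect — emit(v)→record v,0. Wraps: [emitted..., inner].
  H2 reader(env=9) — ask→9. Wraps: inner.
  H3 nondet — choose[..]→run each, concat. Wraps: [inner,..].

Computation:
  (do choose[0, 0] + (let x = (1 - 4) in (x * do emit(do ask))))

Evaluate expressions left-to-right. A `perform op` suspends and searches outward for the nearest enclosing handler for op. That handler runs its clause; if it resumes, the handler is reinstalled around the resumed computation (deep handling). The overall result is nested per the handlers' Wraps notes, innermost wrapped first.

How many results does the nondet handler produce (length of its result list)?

Working:
choose[0, 0] @ H3
  branch[0] choose=0:
    ask @ H2 ⇒ 9
    emit(9) @ H1 ⇒ out+=9
    H0 returns (0, ())
    H1 returns [9, (0, ())]
    H2 returns [9, (0, ())]
    H3 returns [[9, (0, ())]]
  branch[1] choose=0:
    ask @ H2 ⇒ 9
    emit(9) @ H1 ⇒ out+=9
    H0 returns (0, ())
    H1 returns [9, (0, ())]
    H2 returns [9, (0, ())]
    H3 returns [[9, (0, ())]]
= [[9, (0, ())], [9, (0, ())]]

Answer: 2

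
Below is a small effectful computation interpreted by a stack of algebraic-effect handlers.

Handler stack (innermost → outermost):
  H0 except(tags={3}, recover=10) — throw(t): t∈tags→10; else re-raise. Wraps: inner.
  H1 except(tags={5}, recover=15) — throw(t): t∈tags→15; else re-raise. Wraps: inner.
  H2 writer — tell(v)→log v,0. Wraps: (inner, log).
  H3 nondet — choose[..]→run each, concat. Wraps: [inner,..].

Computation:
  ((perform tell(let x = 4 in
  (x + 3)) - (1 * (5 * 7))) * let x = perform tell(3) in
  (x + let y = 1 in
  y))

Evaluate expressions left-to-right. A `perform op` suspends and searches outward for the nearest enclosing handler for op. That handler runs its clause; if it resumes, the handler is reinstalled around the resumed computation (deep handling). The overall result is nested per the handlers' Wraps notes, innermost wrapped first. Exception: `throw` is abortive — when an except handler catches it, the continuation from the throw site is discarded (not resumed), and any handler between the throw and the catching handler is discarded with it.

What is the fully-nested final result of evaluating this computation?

Working:
tell(7) @ H2 ⇒ log+=7
tell(3) @ H2 ⇒ log+=3
H0 returns -35
H1 returns -35
H2 returns (-35, (7, 3))
H3 returns [(-35, (7, 3))]
= [(-35, (7, 3))]

Answer: [(-35, (7, 3))]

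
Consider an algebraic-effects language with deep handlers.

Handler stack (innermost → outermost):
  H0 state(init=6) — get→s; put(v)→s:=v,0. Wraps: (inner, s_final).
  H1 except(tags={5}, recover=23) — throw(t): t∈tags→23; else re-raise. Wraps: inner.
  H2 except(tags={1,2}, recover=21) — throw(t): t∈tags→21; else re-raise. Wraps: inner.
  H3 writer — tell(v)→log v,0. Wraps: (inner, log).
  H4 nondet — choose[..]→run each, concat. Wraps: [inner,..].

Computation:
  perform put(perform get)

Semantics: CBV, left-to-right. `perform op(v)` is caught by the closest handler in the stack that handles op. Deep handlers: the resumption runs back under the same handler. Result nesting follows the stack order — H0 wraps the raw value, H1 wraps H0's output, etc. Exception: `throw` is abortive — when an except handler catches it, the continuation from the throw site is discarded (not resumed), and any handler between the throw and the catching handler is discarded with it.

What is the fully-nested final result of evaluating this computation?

Answer: [((0, 6), ())]

Step-by-step:
get @ H0 ⇒ 6
put(6) @ H0 ⇒ s:=6
H0 returns (0, 6)
H1 returns (0, 6)
H2 returns (0, 6)
H3 returns ((0, 6), ())
H4 returns [((0, 6), ())]
= [((0, 6), ())]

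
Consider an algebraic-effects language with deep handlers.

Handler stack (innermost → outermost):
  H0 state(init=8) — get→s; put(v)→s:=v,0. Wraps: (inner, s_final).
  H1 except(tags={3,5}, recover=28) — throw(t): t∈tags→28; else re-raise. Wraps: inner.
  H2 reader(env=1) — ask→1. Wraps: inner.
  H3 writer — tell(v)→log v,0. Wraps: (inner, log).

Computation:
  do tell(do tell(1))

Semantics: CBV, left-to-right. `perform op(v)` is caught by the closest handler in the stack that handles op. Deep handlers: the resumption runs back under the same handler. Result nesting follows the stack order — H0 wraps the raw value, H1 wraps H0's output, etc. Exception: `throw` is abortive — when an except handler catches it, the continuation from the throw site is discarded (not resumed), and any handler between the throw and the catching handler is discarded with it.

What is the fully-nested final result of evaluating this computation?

Step-by-step:
tell(1) @ H3 ⇒ log+=1
tell(0) @ H3 ⇒ log+=0
H0 returns (0, 8)
H1 returns (0, 8)
H2 returns (0, 8)
H3 returns ((0, 8), (1, 0))
= ((0, 8), (1, 0))

Answer: ((0, 8), (1, 0))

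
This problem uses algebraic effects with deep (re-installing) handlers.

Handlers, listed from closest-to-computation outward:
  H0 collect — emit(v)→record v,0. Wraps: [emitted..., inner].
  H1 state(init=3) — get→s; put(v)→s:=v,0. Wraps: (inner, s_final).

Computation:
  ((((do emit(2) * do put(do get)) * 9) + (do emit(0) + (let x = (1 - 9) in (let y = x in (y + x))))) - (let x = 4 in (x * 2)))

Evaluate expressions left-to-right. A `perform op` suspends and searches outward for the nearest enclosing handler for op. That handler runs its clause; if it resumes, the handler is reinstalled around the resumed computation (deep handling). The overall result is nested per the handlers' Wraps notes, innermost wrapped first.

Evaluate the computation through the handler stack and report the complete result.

Answer: ([2, 0, -24], 3)

Working:
emit(2) @ H0 ⇒ out+=2
get @ H1 ⇒ 3
put(3) @ H1 ⇒ s:=3
emit(0) @ H0 ⇒ out+=0
H0 returns [2, 0, -24]
H1 returns ([2, 0, -24], 3)
= ([2, 0, -24], 3)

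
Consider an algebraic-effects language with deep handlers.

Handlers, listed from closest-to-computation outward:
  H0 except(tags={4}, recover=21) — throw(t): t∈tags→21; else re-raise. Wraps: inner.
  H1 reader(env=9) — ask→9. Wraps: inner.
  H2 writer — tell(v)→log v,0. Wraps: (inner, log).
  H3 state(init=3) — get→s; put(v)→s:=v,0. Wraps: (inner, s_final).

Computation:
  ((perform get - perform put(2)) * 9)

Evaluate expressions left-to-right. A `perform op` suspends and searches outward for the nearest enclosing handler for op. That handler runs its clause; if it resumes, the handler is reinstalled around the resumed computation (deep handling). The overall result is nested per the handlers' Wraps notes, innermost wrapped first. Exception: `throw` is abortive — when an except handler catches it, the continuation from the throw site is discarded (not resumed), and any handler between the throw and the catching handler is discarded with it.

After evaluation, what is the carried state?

Answer: 2

Step-by-step:
get @ H3 ⇒ 3
put(2) @ H3 ⇒ s:=2
H0 returns 27
H1 returns 27
H2 returns (27, ())
H3 returns ((27, ()), 2)
= ((27, ()), 2)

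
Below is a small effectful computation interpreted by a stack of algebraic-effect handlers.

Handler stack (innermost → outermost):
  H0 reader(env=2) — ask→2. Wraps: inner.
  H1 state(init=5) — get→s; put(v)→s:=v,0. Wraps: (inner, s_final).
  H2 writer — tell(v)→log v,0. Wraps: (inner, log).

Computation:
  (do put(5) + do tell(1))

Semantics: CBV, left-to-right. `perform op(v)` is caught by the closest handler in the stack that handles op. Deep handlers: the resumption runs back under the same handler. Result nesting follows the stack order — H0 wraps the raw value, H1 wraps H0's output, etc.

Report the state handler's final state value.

Evaluation trace:
put(5) @ H1 ⇒ s:=5
tell(1) @ H2 ⇒ log+=1
H0 returns 0
H1 returns (0, 5)
H2 returns ((0, 5), (1))
= ((0, 5), (1))

Answer: 5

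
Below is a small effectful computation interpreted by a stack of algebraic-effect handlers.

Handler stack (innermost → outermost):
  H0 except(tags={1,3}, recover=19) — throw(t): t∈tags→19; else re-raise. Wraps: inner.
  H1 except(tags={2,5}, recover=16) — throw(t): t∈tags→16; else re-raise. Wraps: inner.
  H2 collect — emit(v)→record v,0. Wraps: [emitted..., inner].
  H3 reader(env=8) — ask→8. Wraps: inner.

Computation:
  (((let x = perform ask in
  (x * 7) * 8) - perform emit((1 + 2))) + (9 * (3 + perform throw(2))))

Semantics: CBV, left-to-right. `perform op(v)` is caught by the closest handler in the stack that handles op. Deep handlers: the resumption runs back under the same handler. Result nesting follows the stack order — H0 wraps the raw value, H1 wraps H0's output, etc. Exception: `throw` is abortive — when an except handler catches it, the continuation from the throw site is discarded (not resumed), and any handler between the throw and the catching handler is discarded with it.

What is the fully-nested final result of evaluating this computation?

Answer: [3, 16]

Working:
ask @ H3 ⇒ 8
emit(3) @ H2 ⇒ out+=3
throw(2) @ H0 re-raised
throw(2) @ H1 caught ⇒ 16
H2 returns [3, 16]
H3 returns [3, 16]
= [3, 16]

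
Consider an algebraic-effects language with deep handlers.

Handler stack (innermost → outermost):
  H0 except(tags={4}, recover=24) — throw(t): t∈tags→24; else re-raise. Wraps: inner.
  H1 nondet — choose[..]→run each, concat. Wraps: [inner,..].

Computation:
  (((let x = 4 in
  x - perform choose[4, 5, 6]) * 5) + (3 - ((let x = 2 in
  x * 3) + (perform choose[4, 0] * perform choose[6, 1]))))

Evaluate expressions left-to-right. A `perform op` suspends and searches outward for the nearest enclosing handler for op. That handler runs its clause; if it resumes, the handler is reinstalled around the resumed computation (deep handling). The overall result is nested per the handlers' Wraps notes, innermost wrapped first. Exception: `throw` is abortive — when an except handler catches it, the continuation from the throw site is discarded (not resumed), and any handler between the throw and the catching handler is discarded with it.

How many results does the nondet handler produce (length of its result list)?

Answer: 12

Working:
choose[4, 5, 6] @ H1
  branch[0] choose=4:
    choose[4, 0] @ H1
      branch[0] choose=4:
        choose[6, 1] @ H1
          branch[0] choose=6:
            H0 returns -27
            H1 returns [-27]
          branch[1] choose=1:
            H0 returns -7
            H1 returns [-7]
      branch[1] choose=0:
        choose[6, 1] @ H1
          branch[0] choose=6:
            H0 returns -3
            H1 returns [-3]
          branch[1] choose=1:
            H0 returns -3
            H1 returns [-3]
  branch[1] choose=5:
    choose[4, 0] @ H1
      branch[0] choose=4:
        choose[6, 1] @ H1
          branch[0] choose=6:
            H0 returns -32
            H1 returns [-32]
          branch[1] choose=1:
            H0 returns -12
            H1 returns [-12]
      branch[1] choose=0:
        choose[6, 1] @ H1
          branch[0] choose=6:
            H0 returns -8
            H1 returns [-8]
          branch[1] choose=1:
            H0 returns -8
            H1 returns [-8]
  branch[2] choose=6:
    choose[4, 0] @ H1
      branch[0] choose=4:
        choose[6, 1] @ H1
          branch[0] choose=6:
            H0 returns -37
            H1 returns [-37]
          branch[1] choose=1:
            H0 returns -17
            H1 returns [-17]
      branch[1] choose=0:
        choose[6, 1] @ H1
          branch[0] choose=6:
            H0 returns -13
            H1 returns [-13]
          branch[1] choose=1:
            H0 returns -13
            H1 returns [-13]
= [-27, -7, -3, -3, -32, -12, -8, -8, -37, -17, -13, -13]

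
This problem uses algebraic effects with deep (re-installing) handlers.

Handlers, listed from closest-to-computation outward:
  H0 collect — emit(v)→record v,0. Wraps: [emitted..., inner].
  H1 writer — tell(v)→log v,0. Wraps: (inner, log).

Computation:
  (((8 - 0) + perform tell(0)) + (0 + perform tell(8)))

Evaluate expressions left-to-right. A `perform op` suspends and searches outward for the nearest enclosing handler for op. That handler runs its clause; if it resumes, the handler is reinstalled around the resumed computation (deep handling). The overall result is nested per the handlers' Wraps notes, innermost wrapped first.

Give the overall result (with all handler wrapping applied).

Answer: ([8], (0, 8))

Working:
tell(0) @ H1 ⇒ log+=0
tell(8) @ H1 ⇒ log+=8
H0 returns [8]
H1 returns ([8], (0, 8))
= ([8], (0, 8))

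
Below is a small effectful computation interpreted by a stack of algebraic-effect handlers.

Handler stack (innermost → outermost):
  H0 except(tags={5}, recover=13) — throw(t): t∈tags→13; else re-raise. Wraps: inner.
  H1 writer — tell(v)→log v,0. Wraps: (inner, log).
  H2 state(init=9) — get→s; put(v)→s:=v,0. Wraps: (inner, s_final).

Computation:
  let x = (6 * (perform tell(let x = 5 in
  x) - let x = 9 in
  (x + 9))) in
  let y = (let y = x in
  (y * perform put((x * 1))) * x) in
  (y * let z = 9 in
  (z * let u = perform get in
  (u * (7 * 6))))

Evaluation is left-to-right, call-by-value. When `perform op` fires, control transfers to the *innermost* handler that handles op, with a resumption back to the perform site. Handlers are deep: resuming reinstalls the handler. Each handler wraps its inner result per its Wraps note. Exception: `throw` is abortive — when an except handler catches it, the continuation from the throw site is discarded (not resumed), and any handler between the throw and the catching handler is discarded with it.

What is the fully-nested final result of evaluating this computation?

Answer: ((0, (5)), -108)

Step-by-step:
tell(5) @ H1 ⇒ log+=5
put(-108) @ H2 ⇒ s:=-108
get @ H2 ⇒ -108
H0 returns 0
H1 returns (0, (5))
H2 returns ((0, (5)), -108)
= ((0, (5)), -108)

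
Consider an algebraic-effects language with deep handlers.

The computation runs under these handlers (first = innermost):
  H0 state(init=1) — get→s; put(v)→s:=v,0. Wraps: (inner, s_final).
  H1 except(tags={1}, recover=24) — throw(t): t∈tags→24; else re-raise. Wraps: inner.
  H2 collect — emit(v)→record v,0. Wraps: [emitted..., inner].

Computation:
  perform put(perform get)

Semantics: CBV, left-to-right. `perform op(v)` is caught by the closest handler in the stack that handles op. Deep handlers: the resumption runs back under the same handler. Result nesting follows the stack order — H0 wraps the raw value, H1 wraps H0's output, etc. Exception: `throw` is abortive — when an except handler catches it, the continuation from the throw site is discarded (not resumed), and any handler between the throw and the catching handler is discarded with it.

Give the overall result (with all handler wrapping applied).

Evaluation trace:
get @ H0 ⇒ 1
put(1) @ H0 ⇒ s:=1
H0 returns (0, 1)
H1 returns (0, 1)
H2 returns [(0, 1)]
= [(0, 1)]

Answer: [(0, 1)]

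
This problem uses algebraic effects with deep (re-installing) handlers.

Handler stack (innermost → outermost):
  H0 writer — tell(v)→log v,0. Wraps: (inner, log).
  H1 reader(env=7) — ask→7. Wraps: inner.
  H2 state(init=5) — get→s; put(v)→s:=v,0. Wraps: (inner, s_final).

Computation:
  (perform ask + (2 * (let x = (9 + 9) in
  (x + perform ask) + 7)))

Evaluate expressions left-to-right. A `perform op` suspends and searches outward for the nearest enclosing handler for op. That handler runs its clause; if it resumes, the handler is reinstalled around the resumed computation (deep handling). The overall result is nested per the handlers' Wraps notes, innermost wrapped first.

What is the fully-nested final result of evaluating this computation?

Evaluation trace:
ask @ H1 ⇒ 7
ask @ H1 ⇒ 7
H0 returns (71, ())
H1 returns (71, ())
H2 returns ((71, ()), 5)
= ((71, ()), 5)

Answer: ((71, ()), 5)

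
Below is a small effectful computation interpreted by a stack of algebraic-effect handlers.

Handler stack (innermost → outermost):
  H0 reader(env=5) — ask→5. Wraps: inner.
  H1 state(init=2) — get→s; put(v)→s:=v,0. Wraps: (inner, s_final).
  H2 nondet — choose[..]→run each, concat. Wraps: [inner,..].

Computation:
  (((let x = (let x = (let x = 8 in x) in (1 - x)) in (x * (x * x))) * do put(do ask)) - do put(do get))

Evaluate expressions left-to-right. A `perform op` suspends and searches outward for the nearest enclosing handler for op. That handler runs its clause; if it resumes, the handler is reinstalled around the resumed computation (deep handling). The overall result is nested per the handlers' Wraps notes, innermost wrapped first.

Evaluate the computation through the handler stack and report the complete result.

Step-by-step:
ask @ H0 ⇒ 5
put(5) @ H1 ⇒ s:=5
get @ H1 ⇒ 5
put(5) @ H1 ⇒ s:=5
H0 returns 0
H1 returns (0, 5)
H2 returns [(0, 5)]
= [(0, 5)]

Answer: [(0, 5)]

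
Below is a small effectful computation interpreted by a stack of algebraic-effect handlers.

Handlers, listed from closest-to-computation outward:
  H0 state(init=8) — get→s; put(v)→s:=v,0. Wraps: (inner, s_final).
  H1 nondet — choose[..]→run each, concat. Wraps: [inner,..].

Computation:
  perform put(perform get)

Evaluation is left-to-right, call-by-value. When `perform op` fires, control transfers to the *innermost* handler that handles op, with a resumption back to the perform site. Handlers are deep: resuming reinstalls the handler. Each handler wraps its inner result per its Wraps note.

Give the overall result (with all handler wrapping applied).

Answer: [(0, 8)]

Step-by-step:
get @ H0 ⇒ 8
put(8) @ H0 ⇒ s:=8
H0 returns (0, 8)
H1 returns [(0, 8)]
= [(0, 8)]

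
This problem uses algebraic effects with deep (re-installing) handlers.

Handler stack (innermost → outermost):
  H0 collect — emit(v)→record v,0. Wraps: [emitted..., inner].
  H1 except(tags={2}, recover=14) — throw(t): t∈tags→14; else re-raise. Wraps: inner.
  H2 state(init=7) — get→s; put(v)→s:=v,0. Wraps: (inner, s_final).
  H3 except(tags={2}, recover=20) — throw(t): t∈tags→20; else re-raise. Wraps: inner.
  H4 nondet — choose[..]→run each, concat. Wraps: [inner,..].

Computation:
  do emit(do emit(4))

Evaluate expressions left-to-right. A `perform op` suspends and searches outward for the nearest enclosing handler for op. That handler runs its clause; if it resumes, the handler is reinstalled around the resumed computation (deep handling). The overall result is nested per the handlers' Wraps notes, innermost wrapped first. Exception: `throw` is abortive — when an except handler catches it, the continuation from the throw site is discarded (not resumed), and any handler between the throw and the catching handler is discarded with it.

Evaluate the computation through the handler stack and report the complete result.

Answer: [([4, 0, 0], 7)]

Step-by-step:
emit(4) @ H0 ⇒ out+=4
emit(0) @ H0 ⇒ out+=0
H0 returns [4, 0, 0]
H1 returns [4, 0, 0]
H2 returns ([4, 0, 0], 7)
H3 returns ([4, 0, 0], 7)
H4 returns [([4, 0, 0], 7)]
= [([4, 0, 0], 7)]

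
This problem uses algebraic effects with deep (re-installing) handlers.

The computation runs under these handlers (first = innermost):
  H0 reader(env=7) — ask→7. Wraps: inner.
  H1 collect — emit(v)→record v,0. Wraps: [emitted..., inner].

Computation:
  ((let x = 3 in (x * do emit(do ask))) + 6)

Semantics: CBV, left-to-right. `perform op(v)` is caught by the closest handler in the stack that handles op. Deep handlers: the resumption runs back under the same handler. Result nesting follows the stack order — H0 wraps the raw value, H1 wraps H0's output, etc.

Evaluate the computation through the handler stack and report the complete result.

Answer: [7, 6]

Working:
ask @ H0 ⇒ 7
emit(7) @ H1 ⇒ out+=7
H0 returns 6
H1 returns [7, 6]
= [7, 6]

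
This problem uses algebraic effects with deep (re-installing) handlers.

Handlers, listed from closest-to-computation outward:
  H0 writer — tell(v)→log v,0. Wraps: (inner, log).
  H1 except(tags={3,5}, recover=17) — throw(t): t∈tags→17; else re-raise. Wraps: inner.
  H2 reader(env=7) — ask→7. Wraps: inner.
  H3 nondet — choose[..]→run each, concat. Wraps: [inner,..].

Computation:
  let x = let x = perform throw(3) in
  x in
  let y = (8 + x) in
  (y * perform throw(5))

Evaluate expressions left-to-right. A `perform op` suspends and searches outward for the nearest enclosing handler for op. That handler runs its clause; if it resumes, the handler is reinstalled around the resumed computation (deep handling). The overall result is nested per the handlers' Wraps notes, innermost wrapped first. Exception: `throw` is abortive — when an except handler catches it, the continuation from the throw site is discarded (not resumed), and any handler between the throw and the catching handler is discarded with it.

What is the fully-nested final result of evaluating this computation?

Evaluation trace:
throw(3) @ H1 caught ⇒ 17
H2 returns 17
H3 returns [17]
= [17]

Answer: [17]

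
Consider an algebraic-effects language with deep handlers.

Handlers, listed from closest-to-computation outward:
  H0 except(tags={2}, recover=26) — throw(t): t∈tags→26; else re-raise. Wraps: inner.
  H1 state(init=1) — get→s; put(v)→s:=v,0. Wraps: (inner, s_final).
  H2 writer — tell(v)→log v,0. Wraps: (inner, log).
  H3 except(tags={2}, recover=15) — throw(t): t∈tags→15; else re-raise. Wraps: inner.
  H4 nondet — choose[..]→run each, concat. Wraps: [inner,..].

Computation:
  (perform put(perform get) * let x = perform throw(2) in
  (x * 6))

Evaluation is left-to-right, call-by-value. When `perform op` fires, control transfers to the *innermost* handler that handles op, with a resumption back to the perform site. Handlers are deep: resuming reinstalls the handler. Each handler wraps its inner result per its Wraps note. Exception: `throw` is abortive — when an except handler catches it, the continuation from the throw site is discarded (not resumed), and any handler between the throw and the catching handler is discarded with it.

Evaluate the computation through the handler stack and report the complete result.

Working:
get @ H1 ⇒ 1
put(1) @ H1 ⇒ s:=1
throw(2) @ H0 caught ⇒ 26
H1 returns (26, 1)
H2 returns ((26, 1), ())
H3 returns ((26, 1), ())
H4 returns [((26, 1), ())]
= [((26, 1), ())]

Answer: [((26, 1), ())]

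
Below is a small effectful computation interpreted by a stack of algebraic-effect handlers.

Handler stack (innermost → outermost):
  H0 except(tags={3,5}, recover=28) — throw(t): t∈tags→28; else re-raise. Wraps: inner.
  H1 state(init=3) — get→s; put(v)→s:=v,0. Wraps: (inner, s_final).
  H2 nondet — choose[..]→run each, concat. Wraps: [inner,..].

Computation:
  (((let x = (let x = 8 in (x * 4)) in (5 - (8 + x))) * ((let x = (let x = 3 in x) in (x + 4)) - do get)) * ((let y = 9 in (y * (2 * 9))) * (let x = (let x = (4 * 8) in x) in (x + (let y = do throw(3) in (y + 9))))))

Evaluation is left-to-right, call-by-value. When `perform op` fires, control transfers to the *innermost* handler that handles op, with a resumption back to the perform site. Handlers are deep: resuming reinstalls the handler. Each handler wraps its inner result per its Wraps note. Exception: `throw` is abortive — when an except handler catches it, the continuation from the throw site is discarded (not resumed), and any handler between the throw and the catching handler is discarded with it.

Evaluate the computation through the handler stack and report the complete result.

Answer: [(28, 3)]

Step-by-step:
get @ H1 ⇒ 3
throw(3) @ H0 caught ⇒ 28
H1 returns (28, 3)
H2 returns [(28, 3)]
= [(28, 3)]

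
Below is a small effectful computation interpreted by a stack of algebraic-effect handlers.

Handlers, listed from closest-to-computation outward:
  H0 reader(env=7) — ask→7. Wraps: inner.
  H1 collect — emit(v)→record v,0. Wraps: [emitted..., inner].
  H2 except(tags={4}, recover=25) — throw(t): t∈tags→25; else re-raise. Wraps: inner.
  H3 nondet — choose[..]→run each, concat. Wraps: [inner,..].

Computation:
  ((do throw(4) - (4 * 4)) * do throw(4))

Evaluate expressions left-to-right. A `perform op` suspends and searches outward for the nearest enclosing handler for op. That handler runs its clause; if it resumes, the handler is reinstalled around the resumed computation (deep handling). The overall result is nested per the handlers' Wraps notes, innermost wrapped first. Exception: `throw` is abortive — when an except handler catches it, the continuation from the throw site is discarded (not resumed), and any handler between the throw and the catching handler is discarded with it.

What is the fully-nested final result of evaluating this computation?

Answer: [25]

Working:
throw(4) @ H2 caught ⇒ 25
H3 returns [25]
= [25]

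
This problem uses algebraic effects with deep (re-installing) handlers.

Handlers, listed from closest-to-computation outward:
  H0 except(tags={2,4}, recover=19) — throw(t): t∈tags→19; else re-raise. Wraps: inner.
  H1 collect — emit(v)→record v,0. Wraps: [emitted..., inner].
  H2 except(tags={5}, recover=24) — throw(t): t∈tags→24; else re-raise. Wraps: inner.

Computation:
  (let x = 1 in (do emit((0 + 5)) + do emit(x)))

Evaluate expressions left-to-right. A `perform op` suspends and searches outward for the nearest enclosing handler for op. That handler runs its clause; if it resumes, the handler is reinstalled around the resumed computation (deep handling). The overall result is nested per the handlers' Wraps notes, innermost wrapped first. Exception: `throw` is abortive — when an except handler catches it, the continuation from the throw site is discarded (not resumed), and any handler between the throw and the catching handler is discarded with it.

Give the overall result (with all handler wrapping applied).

Answer: [5, 1, 0]

Evaluation trace:
emit(5) @ H1 ⇒ out+=5
emit(1) @ H1 ⇒ out+=1
H0 returns 0
H1 returns [5, 1, 0]
H2 returns [5, 1, 0]
= [5, 1, 0]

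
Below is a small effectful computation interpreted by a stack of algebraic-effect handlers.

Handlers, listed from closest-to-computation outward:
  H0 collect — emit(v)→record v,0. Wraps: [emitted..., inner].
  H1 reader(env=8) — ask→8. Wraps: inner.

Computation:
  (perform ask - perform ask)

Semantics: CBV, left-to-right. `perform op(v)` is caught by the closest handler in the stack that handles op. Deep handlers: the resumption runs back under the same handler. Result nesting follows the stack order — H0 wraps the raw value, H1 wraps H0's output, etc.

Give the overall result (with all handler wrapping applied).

Working:
ask @ H1 ⇒ 8
ask @ H1 ⇒ 8
H0 returns [0]
H1 returns [0]
= [0]

Answer: [0]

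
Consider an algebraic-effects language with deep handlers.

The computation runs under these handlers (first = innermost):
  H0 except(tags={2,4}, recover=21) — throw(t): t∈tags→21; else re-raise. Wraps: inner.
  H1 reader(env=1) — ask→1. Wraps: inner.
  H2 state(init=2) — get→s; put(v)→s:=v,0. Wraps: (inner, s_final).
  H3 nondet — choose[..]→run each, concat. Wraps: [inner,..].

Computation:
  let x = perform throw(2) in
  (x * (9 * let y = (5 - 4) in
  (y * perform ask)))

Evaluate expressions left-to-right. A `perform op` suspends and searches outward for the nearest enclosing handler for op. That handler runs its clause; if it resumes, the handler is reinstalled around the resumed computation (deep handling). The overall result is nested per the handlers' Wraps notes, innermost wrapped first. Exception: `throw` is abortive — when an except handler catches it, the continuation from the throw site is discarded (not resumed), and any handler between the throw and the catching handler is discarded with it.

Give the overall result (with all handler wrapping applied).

Step-by-step:
throw(2) @ H0 caught ⇒ 21
H1 returns 21
H2 returns (21, 2)
H3 returns [(21, 2)]
= [(21, 2)]

Answer: [(21, 2)]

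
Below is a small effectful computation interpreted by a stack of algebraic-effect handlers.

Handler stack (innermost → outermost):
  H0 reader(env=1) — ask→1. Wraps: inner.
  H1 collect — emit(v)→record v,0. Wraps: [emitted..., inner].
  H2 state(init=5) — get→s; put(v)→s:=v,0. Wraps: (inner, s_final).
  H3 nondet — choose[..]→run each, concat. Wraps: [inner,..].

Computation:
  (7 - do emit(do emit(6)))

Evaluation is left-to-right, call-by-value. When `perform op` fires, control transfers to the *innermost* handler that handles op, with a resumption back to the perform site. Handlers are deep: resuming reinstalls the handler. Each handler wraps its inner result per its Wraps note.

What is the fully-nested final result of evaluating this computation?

Evaluation trace:
emit(6) @ H1 ⇒ out+=6
emit(0) @ H1 ⇒ out+=0
H0 returns 7
H1 returns [6, 0, 7]
H2 returns ([6, 0, 7], 5)
H3 returns [([6, 0, 7], 5)]
= [([6, 0, 7], 5)]

Answer: [([6, 0, 7], 5)]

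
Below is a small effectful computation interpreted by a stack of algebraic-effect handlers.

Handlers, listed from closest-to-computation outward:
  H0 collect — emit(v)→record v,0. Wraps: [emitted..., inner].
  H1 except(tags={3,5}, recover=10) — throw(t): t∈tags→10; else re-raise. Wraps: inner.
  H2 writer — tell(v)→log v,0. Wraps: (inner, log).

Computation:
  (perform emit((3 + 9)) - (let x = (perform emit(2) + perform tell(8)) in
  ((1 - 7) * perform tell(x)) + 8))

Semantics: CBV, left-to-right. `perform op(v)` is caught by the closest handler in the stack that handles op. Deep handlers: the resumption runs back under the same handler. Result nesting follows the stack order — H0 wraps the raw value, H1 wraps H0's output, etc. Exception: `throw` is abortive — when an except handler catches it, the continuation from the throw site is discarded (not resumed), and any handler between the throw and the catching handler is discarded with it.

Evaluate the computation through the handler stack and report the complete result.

Evaluation trace:
emit(12) @ H0 ⇒ out+=12
emit(2) @ H0 ⇒ out+=2
tell(8) @ H2 ⇒ log+=8
tell(0) @ H2 ⇒ log+=0
H0 returns [12, 2, -8]
H1 returns [12, 2, -8]
H2 returns ([12, 2, -8], (8, 0))
= ([12, 2, -8], (8, 0))

Answer: ([12, 2, -8], (8, 0))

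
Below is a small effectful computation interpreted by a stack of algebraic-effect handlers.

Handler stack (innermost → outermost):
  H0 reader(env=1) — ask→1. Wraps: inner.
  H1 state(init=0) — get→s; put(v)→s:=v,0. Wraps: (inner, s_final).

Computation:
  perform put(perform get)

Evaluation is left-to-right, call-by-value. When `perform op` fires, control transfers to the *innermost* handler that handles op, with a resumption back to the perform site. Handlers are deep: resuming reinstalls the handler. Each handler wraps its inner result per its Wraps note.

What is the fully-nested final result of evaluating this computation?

Answer: (0, 0)

Evaluation trace:
get @ H1 ⇒ 0
put(0) @ H1 ⇒ s:=0
H0 returns 0
H1 returns (0, 0)
= (0, 0)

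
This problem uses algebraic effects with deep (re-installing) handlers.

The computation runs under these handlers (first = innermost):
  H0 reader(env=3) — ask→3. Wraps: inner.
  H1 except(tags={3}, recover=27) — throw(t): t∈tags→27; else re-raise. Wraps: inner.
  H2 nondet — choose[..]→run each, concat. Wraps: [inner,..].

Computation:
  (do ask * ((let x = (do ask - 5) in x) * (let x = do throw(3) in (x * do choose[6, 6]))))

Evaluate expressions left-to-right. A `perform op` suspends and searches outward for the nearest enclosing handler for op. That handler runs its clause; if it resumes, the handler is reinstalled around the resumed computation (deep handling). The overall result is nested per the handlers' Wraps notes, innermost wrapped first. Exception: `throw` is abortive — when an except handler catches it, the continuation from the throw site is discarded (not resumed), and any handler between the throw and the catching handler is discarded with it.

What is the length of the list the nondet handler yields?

Answer: 1

Evaluation trace:
ask @ H0 ⇒ 3
ask @ H0 ⇒ 3
throw(3) @ H1 caught ⇒ 27
H2 returns [27]
= [27]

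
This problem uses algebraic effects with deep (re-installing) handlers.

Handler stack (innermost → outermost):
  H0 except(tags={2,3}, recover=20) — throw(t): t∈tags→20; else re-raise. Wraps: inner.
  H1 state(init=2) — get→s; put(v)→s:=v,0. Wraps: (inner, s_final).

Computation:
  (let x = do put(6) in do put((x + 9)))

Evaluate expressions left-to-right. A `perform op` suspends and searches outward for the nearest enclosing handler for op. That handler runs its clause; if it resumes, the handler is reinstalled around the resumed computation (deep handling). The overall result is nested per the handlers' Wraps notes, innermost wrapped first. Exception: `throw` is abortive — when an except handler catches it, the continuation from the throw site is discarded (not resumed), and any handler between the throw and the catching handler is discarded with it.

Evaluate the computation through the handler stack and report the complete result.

Evaluation trace:
put(6) @ H1 ⇒ s:=6
put(9) @ H1 ⇒ s:=9
H0 returns 0
H1 returns (0, 9)
= (0, 9)

Answer: (0, 9)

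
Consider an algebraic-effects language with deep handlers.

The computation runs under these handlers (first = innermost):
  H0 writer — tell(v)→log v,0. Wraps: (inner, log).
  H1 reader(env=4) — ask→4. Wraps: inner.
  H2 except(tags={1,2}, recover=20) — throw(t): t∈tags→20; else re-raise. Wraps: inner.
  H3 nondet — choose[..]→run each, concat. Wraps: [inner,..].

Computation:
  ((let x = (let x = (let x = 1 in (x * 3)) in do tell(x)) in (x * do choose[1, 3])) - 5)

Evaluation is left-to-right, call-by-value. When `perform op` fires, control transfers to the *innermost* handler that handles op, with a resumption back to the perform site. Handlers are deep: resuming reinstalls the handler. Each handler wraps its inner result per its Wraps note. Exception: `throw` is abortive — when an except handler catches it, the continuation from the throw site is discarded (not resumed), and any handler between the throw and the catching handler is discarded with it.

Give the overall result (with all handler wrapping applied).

Answer: [(-5, (3)), (-5, (3))]

Step-by-step:
tell(3) @ H0 ⇒ log+=3
choose[1, 3] @ H3
  branch[0] choose=1:
    H0 returns (-5, (3))
    H1 returns (-5, (3))
    H2 returns (-5, (3))
    H3 returns [(-5, (3))]
  branch[1] choose=3:
    H0 returns (-5, (3))
    H1 returns (-5, (3))
    H2 returns (-5, (3))
    H3 returns [(-5, (3))]
= [(-5, (3)), (-5, (3))]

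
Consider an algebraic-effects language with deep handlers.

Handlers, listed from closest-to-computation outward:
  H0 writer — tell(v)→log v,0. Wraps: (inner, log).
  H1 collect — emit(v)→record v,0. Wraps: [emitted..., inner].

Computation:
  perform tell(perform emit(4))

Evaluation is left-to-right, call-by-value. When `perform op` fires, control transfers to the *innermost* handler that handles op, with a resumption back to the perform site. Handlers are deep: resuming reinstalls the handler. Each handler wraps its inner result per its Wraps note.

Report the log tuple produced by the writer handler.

Step-by-step:
emit(4) @ H1 ⇒ out+=4
tell(0) @ H0 ⇒ log+=0
H0 returns (0, (0))
H1 returns [4, (0, (0))]
= [4, (0, (0))]

Answer: (0)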